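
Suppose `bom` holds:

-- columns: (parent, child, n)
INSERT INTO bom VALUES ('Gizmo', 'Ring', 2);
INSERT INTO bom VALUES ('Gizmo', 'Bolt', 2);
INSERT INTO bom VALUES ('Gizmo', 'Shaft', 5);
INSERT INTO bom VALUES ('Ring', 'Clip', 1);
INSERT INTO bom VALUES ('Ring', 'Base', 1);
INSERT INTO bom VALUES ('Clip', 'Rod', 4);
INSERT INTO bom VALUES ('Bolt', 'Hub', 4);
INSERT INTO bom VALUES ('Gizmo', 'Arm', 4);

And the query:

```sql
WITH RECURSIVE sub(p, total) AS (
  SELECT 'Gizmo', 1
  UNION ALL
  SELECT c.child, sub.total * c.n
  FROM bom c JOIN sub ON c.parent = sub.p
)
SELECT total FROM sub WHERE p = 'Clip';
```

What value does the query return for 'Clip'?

Base: (Gizmo, total=1).
Iteration 1: components of {Gizmo} -> Arm = 1*4 = 4, Bolt = 1*2 = 2, Ring = 1*2 = 2, Shaft = 1*5 = 5.
Iteration 2: components of {Arm,Bolt,Ring,Shaft} -> Base = 2*1 = 2, Clip = 2*1 = 2, Hub = 2*4 = 8.
Iteration 3: components of {Base,Clip,Hub} -> Rod = 2*4 = 8.
Iteration 4: no further components; recursion stops.

2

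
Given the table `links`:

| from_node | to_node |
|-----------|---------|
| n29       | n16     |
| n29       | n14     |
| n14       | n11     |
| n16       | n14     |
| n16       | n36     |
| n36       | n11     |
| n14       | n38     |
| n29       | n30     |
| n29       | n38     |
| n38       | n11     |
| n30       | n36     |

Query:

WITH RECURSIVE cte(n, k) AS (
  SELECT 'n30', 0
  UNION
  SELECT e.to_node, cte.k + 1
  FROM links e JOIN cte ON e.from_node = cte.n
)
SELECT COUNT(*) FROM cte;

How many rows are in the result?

3

Base: (n30, k=0).
Iteration 1: edges from {n30} -> (n36, k=1).
Iteration 2: edges from {n36} -> (n11, k=2).
Iteration 3: no outgoing edges from {n11}; recursion stops.
Total rows emitted: 3.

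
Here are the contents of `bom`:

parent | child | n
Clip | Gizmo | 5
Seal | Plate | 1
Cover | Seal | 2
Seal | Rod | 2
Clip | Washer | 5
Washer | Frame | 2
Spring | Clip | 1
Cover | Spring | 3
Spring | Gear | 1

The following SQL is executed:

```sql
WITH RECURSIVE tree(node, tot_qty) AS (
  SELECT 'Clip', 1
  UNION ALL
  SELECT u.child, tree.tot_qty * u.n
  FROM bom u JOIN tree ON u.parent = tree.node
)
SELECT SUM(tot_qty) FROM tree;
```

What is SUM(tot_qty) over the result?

Base: (Clip, tot_qty=1).
Iteration 1: components of {Clip} -> Gizmo = 1*5 = 5, Washer = 1*5 = 5.
Iteration 2: components of {Gizmo,Washer} -> Frame = 5*2 = 10.
Iteration 3: no further components; recursion stops.
SUM(tot_qty) = 1 + 5 + 5 + 10 = 21.

21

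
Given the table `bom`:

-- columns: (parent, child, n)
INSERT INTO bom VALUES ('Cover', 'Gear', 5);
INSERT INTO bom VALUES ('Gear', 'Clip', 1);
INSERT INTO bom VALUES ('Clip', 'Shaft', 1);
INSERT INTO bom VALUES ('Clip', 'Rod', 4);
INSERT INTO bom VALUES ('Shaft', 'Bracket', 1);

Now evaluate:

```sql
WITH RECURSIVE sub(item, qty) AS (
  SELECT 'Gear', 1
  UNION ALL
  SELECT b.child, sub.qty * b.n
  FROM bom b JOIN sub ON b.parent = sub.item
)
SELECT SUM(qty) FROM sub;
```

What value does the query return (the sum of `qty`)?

8

Base: (Gear, qty=1).
Iteration 1: components of {Gear} -> Clip = 1*1 = 1.
Iteration 2: components of {Clip} -> Rod = 1*4 = 4, Shaft = 1*1 = 1.
Iteration 3: components of {Rod,Shaft} -> Bracket = 1*1 = 1.
Iteration 4: no further components; recursion stops.
SUM(qty) = 1 + 1 + 1 + 4 + 1 = 8.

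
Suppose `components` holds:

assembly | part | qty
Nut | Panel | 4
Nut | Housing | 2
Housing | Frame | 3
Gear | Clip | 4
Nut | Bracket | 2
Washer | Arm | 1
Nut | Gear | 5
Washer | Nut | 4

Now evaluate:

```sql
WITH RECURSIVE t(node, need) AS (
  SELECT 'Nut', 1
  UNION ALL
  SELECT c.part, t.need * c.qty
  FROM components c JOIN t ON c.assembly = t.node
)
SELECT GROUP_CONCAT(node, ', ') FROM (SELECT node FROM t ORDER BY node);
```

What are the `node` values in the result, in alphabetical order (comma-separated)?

Bracket, Clip, Frame, Gear, Housing, Nut, Panel

Base: (Nut, need=1).
Iteration 1: components of {Nut} -> Bracket = 1*2 = 2, Gear = 1*5 = 5, Housing = 1*2 = 2, Panel = 1*4 = 4.
Iteration 2: components of {Bracket,Gear,Housing,Panel} -> Clip = 5*4 = 20, Frame = 2*3 = 6.
Iteration 3: no further components; recursion stops.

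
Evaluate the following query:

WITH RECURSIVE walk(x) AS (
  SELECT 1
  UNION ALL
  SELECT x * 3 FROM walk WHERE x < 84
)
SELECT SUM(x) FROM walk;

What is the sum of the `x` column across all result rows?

Base: x=1.
Iteration 1: 1 < 84 holds -> x = 1 * 3 = 3.
Iteration 2: 3 < 84 holds -> x = 3 * 3 = 9.
Iteration 3: 9 < 84 holds -> x = 9 * 3 = 27.
Iteration 4: 27 < 84 holds -> x = 27 * 3 = 81.
Iteration 5: 81 < 84 holds -> x = 81 * 3 = 243.
Iteration 6: 243 < 84 fails; recursion stops.
SUM(x) = 1 + 3 + 9 + 27 + 81 + 243 = 364.

364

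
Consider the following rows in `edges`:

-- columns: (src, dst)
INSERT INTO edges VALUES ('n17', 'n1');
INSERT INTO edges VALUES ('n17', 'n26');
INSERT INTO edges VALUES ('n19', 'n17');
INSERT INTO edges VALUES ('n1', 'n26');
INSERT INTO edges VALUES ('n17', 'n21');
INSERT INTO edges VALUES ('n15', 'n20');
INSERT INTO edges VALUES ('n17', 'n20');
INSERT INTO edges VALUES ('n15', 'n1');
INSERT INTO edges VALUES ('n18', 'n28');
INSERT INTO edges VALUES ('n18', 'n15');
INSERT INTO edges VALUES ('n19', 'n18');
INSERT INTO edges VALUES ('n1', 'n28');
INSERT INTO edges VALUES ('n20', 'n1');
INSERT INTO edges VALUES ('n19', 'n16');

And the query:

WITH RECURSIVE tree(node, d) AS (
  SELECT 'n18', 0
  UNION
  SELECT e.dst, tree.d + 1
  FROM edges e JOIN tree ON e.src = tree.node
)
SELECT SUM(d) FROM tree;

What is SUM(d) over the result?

23

Base: (n18, d=0).
Iteration 1: edges from {n18} -> (n15, d=1), (n28, d=1).
Iteration 2: edges from {n15,n28} -> (n1, d=2), (n20, d=2).
Iteration 3: edges from {n1,n20} -> (n1, d=3), (n26, d=3), (n28, d=3).
Iteration 4: edges from {n1,n26,n28} -> (n26, d=4), (n28, d=4).
Iteration 5: no outgoing edges from {n26,n28}; recursion stops.
SUM(d) = 0 + 1 + 1 + 2 + 2 + 3 + 3 + 3 + 4 + 4 = 23.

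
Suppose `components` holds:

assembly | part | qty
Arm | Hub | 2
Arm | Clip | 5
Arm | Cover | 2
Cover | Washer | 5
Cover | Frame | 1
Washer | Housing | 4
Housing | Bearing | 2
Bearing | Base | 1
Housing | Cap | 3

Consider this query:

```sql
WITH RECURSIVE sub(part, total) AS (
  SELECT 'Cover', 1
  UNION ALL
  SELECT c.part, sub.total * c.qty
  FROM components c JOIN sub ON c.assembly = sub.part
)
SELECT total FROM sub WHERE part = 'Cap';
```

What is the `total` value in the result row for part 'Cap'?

60

Base: (Cover, total=1).
Iteration 1: components of {Cover} -> Frame = 1*1 = 1, Washer = 1*5 = 5.
Iteration 2: components of {Frame,Washer} -> Housing = 5*4 = 20.
Iteration 3: components of {Housing} -> Bearing = 20*2 = 40, Cap = 20*3 = 60.
Iteration 4: components of {Bearing,Cap} -> Base = 40*1 = 40.
Iteration 5: no further components; recursion stops.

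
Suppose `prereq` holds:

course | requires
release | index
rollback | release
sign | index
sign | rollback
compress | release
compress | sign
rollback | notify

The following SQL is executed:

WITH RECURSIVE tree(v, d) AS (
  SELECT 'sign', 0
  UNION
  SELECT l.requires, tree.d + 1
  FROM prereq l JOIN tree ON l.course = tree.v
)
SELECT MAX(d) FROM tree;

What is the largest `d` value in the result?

3

Base: (sign, d=0).
Iteration 1: edges from {sign} -> (index, d=1), (rollback, d=1).
Iteration 2: edges from {index,rollback} -> (notify, d=2), (release, d=2).
Iteration 3: edges from {notify,release} -> (index, d=3).
Iteration 4: no outgoing edges from {index}; recursion stops.
d values: 0, 1, 1, 2, 2, 3; the maximum is 3.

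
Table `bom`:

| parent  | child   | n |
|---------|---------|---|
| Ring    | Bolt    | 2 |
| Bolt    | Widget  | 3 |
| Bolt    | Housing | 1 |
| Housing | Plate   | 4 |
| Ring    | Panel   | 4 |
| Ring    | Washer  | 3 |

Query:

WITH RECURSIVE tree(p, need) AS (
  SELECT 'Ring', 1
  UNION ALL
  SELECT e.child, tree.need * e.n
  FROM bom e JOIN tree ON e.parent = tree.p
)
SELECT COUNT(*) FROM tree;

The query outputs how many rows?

Base: (Ring, need=1).
Iteration 1: components of {Ring} -> Bolt = 1*2 = 2, Panel = 1*4 = 4, Washer = 1*3 = 3.
Iteration 2: components of {Bolt,Panel,Washer} -> Housing = 2*1 = 2, Widget = 2*3 = 6.
Iteration 3: components of {Housing,Widget} -> Plate = 2*4 = 8.
Iteration 4: no further components; recursion stops.
Total rows emitted: 7.

7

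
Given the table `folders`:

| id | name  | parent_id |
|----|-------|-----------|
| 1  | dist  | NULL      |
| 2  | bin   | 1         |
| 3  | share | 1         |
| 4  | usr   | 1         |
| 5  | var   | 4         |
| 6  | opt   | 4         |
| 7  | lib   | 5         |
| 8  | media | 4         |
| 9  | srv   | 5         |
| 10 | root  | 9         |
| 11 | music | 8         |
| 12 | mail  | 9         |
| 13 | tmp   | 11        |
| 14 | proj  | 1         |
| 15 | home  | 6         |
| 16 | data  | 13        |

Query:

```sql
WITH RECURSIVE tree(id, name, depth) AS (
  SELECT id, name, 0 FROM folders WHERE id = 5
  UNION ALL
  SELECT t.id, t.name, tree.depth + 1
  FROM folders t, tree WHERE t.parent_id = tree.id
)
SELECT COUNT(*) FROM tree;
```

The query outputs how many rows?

Base: id=5 (var) at depth 0.
Iteration 1: rows with parent_id in {5} -> lib (id 7, depth 1), srv (id 9, depth 1).
Iteration 2: rows with parent_id in {7,9} -> root (id 10, depth 2), mail (id 12, depth 2).
Iteration 3: no rows with parent_id in {10,12}; recursion stops.
Total rows emitted: 5.

5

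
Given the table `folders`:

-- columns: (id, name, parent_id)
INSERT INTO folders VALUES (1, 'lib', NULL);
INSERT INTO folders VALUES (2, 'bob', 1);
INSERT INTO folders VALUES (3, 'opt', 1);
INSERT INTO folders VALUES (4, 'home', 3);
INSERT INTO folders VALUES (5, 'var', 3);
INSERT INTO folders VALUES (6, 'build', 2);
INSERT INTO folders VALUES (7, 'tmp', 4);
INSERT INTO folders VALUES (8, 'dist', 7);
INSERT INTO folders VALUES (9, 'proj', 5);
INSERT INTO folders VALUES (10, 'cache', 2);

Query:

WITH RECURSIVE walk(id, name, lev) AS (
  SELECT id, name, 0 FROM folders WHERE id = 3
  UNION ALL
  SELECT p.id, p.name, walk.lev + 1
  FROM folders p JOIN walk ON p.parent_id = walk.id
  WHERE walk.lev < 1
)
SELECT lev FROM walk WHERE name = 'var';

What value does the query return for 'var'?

Base: id=3 (opt) at lev 0.
Iteration 1: rows with parent_id in {3} -> home (id 4, lev 1), var (id 5, lev 1).
Iteration 2: lev < 1 fails for all current rows; recursion stops.

1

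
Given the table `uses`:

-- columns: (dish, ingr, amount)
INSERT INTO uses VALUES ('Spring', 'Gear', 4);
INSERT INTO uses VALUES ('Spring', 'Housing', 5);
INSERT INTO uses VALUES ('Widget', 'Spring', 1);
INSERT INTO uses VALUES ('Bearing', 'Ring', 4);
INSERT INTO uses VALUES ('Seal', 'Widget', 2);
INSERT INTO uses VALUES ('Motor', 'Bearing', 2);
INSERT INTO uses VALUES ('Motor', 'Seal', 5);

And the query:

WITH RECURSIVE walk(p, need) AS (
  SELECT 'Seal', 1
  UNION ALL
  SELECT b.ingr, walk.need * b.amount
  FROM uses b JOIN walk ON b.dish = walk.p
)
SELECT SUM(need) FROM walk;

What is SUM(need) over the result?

Base: (Seal, need=1).
Iteration 1: components of {Seal} -> Widget = 1*2 = 2.
Iteration 2: components of {Widget} -> Spring = 2*1 = 2.
Iteration 3: components of {Spring} -> Gear = 2*4 = 8, Housing = 2*5 = 10.
Iteration 4: no further components; recursion stops.
SUM(need) = 1 + 2 + 2 + 10 + 8 = 23.

23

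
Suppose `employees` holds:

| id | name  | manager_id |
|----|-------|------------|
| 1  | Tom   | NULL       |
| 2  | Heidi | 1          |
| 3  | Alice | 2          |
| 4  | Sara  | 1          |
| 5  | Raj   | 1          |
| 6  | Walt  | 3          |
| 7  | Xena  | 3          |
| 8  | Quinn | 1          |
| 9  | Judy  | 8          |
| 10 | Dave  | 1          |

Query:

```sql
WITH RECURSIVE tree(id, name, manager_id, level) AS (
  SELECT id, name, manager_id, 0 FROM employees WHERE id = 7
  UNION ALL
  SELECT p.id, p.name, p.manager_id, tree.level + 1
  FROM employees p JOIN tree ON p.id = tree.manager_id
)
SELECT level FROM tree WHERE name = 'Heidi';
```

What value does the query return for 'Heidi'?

2

Base: id=7 (Xena), manager_id=3, level 0.
Iteration 1: join on id=3 -> Alice (id 3, manager_id=2, level 1).
Iteration 2: join on id=2 -> Heidi (id 2, manager_id=1, level 2).
Iteration 3: join on id=1 -> Tom (id 1, manager_id=NULL, level 3).
Iteration 4: manager_id is NULL; no match; recursion stops.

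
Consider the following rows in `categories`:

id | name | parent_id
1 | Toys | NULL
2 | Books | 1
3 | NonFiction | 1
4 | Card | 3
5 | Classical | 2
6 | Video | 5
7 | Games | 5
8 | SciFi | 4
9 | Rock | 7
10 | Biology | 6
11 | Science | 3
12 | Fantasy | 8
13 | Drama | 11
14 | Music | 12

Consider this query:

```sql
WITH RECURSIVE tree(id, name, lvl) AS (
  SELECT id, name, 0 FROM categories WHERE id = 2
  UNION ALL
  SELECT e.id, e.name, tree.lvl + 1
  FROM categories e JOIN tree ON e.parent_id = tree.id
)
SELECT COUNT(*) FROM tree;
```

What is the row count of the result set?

Base: id=2 (Books) at lvl 0.
Iteration 1: rows with parent_id in {2} -> Classical (id 5, lvl 1).
Iteration 2: rows with parent_id in {5} -> Video (id 6, lvl 2), Games (id 7, lvl 2).
Iteration 3: rows with parent_id in {6,7} -> Rock (id 9, lvl 3), Biology (id 10, lvl 3).
Iteration 4: no rows with parent_id in {9,10}; recursion stops.
Total rows emitted: 6.

6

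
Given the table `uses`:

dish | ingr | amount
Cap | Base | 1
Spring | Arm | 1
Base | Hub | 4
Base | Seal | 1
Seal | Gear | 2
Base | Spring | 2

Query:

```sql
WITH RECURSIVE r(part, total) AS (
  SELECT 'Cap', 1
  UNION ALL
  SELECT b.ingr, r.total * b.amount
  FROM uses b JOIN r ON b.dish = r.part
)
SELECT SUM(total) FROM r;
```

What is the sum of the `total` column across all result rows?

13

Base: (Cap, total=1).
Iteration 1: components of {Cap} -> Base = 1*1 = 1.
Iteration 2: components of {Base} -> Hub = 1*4 = 4, Seal = 1*1 = 1, Spring = 1*2 = 2.
Iteration 3: components of {Hub,Seal,Spring} -> Arm = 2*1 = 2, Gear = 1*2 = 2.
Iteration 4: no further components; recursion stops.
SUM(total) = 1 + 1 + 1 + 2 + 4 + 2 + 2 = 13.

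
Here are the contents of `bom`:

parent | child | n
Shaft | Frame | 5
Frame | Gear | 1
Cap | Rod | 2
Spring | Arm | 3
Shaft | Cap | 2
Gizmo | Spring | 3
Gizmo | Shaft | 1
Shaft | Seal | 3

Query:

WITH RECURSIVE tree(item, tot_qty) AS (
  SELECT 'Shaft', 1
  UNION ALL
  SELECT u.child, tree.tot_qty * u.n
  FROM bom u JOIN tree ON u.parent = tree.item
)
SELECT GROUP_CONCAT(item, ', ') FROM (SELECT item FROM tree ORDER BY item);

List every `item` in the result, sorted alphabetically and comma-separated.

Cap, Frame, Gear, Rod, Seal, Shaft

Base: (Shaft, tot_qty=1).
Iteration 1: components of {Shaft} -> Cap = 1*2 = 2, Frame = 1*5 = 5, Seal = 1*3 = 3.
Iteration 2: components of {Cap,Frame,Seal} -> Gear = 5*1 = 5, Rod = 2*2 = 4.
Iteration 3: no further components; recursion stops.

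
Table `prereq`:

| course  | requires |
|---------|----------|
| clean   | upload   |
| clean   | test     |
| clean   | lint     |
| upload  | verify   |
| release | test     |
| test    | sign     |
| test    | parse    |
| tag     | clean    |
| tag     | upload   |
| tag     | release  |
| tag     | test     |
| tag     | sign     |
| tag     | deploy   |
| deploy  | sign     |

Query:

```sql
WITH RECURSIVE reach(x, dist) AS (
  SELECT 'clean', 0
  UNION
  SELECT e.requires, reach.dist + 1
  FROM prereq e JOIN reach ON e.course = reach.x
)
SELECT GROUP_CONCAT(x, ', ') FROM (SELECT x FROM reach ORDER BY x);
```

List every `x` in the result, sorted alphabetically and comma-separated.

clean, lint, parse, sign, test, upload, verify

Base: (clean, dist=0).
Iteration 1: edges from {clean} -> (lint, dist=1), (test, dist=1), (upload, dist=1).
Iteration 2: edges from {lint,test,upload} -> (parse, dist=2), (sign, dist=2), (verify, dist=2).
Iteration 3: no outgoing edges from {parse,sign,verify}; recursion stops.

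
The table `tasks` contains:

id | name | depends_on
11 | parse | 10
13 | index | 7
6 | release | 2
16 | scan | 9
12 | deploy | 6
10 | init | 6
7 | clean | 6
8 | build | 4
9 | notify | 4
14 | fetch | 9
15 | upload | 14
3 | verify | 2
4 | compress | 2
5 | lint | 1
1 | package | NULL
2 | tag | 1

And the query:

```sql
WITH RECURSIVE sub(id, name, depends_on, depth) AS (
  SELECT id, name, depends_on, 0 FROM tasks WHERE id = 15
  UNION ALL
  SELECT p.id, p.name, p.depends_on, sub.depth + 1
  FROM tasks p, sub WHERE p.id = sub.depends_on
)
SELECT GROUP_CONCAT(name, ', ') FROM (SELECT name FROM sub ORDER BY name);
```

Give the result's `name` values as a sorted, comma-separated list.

compress, fetch, notify, package, tag, upload

Base: id=15 (upload), depends_on=14, depth 0.
Iteration 1: join on id=14 -> fetch (id 14, depends_on=9, depth 1).
Iteration 2: join on id=9 -> notify (id 9, depends_on=4, depth 2).
Iteration 3: join on id=4 -> compress (id 4, depends_on=2, depth 3).
Iteration 4: join on id=2 -> tag (id 2, depends_on=1, depth 4).
Iteration 5: join on id=1 -> package (id 1, depends_on=NULL, depth 5).
Iteration 6: depends_on is NULL; no match; recursion stops.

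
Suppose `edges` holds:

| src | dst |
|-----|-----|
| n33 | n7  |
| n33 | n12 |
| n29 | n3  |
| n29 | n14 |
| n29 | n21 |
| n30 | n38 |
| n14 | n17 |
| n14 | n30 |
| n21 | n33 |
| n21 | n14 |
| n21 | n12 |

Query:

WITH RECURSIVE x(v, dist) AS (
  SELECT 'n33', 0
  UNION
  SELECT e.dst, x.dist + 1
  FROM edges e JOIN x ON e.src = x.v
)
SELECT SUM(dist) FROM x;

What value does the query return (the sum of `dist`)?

2

Base: (n33, dist=0).
Iteration 1: edges from {n33} -> (n12, dist=1), (n7, dist=1).
Iteration 2: no outgoing edges from {n12,n7}; recursion stops.
SUM(dist) = 0 + 1 + 1 = 2.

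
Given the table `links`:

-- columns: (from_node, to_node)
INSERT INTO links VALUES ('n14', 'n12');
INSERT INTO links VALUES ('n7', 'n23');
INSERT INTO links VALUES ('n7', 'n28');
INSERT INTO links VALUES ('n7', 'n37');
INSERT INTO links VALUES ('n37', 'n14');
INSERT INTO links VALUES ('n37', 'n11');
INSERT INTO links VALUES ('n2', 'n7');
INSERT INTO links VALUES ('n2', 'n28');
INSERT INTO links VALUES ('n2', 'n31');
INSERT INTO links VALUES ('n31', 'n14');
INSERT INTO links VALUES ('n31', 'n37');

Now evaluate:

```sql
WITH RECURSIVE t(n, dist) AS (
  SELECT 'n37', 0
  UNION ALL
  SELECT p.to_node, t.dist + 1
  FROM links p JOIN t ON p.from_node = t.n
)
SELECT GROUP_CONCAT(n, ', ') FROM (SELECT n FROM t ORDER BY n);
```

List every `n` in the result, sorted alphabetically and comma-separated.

n11, n12, n14, n37

Base: (n37, dist=0).
Iteration 1: edges from {n37} -> (n11, dist=1), (n14, dist=1).
Iteration 2: edges from {n11,n14} -> (n12, dist=2).
Iteration 3: no outgoing edges from {n12}; recursion stops.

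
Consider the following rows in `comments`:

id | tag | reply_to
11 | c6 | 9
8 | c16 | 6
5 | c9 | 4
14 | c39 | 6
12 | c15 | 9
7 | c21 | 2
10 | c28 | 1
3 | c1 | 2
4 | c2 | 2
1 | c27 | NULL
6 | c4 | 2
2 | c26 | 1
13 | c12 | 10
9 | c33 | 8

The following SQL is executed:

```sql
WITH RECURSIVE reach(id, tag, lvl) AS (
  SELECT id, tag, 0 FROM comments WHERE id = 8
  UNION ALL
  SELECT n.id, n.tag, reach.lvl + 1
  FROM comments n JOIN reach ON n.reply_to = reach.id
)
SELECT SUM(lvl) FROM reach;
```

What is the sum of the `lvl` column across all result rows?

5

Base: id=8 (c16) at lvl 0.
Iteration 1: rows with reply_to in {8} -> c33 (id 9, lvl 1).
Iteration 2: rows with reply_to in {9} -> c6 (id 11, lvl 2), c15 (id 12, lvl 2).
Iteration 3: no rows with reply_to in {11,12}; recursion stops.
SUM(lvl) = 0 + 1 + 2 + 2 = 5.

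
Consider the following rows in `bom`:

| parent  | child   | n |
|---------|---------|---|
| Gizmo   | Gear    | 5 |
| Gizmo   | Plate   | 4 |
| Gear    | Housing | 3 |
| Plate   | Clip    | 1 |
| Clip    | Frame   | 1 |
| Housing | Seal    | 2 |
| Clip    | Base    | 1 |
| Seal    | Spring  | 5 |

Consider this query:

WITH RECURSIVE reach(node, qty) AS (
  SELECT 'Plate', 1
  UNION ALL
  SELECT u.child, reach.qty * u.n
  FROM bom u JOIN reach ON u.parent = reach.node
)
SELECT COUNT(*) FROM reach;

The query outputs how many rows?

4

Base: (Plate, qty=1).
Iteration 1: components of {Plate} -> Clip = 1*1 = 1.
Iteration 2: components of {Clip} -> Base = 1*1 = 1, Frame = 1*1 = 1.
Iteration 3: no further components; recursion stops.
Total rows emitted: 4.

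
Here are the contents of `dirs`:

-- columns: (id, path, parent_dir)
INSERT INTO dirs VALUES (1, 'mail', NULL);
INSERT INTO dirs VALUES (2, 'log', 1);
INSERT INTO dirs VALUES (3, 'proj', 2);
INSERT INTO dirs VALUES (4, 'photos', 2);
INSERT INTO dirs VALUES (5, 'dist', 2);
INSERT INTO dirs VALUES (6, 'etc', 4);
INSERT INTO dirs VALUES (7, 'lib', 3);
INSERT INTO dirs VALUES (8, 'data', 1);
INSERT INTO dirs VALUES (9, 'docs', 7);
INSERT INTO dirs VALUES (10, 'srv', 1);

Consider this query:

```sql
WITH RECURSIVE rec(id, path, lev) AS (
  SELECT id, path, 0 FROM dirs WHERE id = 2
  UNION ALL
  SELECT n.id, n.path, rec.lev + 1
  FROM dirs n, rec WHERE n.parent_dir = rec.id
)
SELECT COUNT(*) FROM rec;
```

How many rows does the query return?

7

Base: id=2 (log) at lev 0.
Iteration 1: rows with parent_dir in {2} -> proj (id 3, lev 1), photos (id 4, lev 1), dist (id 5, lev 1).
Iteration 2: rows with parent_dir in {3,4,5} -> etc (id 6, lev 2), lib (id 7, lev 2).
Iteration 3: rows with parent_dir in {6,7} -> docs (id 9, lev 3).
Iteration 4: no rows with parent_dir in {9}; recursion stops.
Total rows emitted: 7.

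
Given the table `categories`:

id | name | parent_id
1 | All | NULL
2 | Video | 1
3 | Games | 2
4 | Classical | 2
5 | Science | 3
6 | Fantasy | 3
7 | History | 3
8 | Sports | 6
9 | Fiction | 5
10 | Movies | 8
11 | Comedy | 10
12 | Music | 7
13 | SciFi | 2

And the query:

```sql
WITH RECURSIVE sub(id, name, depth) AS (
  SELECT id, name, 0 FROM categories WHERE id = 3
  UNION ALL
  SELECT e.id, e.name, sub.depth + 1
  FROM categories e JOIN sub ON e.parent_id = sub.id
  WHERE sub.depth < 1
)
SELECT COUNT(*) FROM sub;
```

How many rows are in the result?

Base: id=3 (Games) at depth 0.
Iteration 1: rows with parent_id in {3} -> Science (id 5, depth 1), Fantasy (id 6, depth 1), History (id 7, depth 1).
Iteration 2: depth < 1 fails for all current rows; recursion stops.
Total rows emitted: 4.

4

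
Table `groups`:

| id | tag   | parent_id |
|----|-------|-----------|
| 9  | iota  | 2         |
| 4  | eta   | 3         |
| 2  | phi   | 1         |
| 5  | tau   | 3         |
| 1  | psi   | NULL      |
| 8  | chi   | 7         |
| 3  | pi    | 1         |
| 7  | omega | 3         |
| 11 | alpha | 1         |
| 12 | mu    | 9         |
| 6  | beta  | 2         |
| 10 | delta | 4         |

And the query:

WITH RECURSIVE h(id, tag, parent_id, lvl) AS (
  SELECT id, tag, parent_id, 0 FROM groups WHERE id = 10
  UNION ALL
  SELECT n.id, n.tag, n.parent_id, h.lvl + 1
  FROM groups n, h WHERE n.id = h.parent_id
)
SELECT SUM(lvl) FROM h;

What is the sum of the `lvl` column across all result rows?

6

Base: id=10 (delta), parent_id=4, lvl 0.
Iteration 1: join on id=4 -> eta (id 4, parent_id=3, lvl 1).
Iteration 2: join on id=3 -> pi (id 3, parent_id=1, lvl 2).
Iteration 3: join on id=1 -> psi (id 1, parent_id=NULL, lvl 3).
Iteration 4: parent_id is NULL; no match; recursion stops.
SUM(lvl) = 0 + 1 + 2 + 3 = 6.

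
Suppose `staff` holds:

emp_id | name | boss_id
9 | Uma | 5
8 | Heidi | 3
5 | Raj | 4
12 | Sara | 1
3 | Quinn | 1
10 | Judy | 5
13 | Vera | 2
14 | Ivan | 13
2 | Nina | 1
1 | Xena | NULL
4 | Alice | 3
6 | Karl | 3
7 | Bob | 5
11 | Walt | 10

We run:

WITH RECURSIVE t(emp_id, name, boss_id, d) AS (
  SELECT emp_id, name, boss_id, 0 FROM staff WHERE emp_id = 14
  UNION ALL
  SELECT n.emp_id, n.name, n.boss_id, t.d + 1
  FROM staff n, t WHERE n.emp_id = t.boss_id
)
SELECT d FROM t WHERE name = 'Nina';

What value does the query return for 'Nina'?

2

Base: emp_id=14 (Ivan), boss_id=13, d 0.
Iteration 1: join on emp_id=13 -> Vera (id 13, boss_id=2, d 1).
Iteration 2: join on emp_id=2 -> Nina (id 2, boss_id=1, d 2).
Iteration 3: join on emp_id=1 -> Xena (id 1, boss_id=NULL, d 3).
Iteration 4: boss_id is NULL; no match; recursion stops.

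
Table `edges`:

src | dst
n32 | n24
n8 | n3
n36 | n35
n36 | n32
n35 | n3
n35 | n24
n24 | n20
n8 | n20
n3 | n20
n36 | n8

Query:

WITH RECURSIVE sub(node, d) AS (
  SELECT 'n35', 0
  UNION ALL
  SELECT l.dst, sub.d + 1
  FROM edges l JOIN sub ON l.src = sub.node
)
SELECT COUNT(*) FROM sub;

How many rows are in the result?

Base: (n35, d=0).
Iteration 1: edges from {n35} -> (n24, d=1), (n3, d=1).
Iteration 2: edges from {n24,n3} -> (n20, d=2) x2. [UNION ALL keeps all 2 new rows, including repeats]
Iteration 3: no outgoing edges from {n20}; recursion stops.
Total rows emitted: 5.

5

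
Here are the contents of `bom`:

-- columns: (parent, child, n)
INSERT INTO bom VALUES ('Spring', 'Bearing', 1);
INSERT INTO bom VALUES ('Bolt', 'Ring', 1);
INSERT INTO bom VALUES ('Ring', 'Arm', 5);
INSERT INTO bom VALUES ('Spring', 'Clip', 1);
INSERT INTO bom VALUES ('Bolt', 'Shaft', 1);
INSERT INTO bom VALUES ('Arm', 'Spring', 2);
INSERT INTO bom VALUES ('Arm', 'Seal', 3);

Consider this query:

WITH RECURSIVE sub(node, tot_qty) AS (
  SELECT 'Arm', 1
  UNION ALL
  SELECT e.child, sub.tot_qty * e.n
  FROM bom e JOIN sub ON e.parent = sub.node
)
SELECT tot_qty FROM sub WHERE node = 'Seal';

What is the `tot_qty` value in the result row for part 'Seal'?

Base: (Arm, tot_qty=1).
Iteration 1: components of {Arm} -> Seal = 1*3 = 3, Spring = 1*2 = 2.
Iteration 2: components of {Seal,Spring} -> Bearing = 2*1 = 2, Clip = 2*1 = 2.
Iteration 3: no further components; recursion stops.

3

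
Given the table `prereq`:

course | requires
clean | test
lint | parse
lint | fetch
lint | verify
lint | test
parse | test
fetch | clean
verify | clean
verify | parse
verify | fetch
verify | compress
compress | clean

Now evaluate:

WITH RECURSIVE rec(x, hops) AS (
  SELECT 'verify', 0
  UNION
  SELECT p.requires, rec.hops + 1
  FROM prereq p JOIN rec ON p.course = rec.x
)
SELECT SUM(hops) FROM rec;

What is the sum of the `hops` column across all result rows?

Base: (verify, hops=0).
Iteration 1: edges from {verify} -> (clean, hops=1), (compress, hops=1), (fetch, hops=1), (parse, hops=1).
Iteration 2: edges from {clean,compress,fetch,parse} -> (clean, hops=2), (test, hops=2). [UNION drops 2 duplicate row(s)]
Iteration 3: edges from {clean,test} -> (test, hops=3).
Iteration 4: no outgoing edges from {test}; recursion stops.
SUM(hops) = 0 + 1 + 1 + 1 + 1 + 2 + 2 + 3 = 11.

11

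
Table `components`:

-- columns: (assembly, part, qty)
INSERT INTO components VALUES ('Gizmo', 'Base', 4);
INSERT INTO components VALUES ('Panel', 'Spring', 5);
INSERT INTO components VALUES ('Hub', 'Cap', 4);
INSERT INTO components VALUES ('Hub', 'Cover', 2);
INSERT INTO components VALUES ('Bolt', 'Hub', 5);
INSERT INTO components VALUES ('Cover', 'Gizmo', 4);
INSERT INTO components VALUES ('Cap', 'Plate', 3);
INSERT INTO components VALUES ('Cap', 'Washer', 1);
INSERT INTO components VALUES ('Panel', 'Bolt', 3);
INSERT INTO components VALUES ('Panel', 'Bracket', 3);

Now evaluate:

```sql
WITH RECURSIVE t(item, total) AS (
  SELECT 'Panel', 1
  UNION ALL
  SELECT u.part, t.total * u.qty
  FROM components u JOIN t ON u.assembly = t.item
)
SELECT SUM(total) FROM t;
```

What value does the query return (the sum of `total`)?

957

Base: (Panel, total=1).
Iteration 1: components of {Panel} -> Bolt = 1*3 = 3, Bracket = 1*3 = 3, Spring = 1*5 = 5.
Iteration 2: components of {Bolt,Bracket,Spring} -> Hub = 3*5 = 15.
Iteration 3: components of {Hub} -> Cap = 15*4 = 60, Cover = 15*2 = 30.
Iteration 4: components of {Cap,Cover} -> Gizmo = 30*4 = 120, Plate = 60*3 = 180, Washer = 60*1 = 60.
Iteration 5: components of {Gizmo,Plate,Washer} -> Base = 120*4 = 480.
Iteration 6: no further components; recursion stops.
SUM(total) = 1 + 3 + 3 + 5 + 15 + 30 + 60 + 120 + 60 + 180 + 480 = 957.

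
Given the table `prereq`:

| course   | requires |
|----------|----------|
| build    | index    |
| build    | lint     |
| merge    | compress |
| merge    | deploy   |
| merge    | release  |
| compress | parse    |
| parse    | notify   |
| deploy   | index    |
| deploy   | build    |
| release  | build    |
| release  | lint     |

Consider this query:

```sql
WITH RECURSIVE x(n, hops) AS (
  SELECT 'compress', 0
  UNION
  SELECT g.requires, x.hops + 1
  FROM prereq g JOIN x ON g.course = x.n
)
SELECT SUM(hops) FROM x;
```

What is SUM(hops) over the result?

3

Base: (compress, hops=0).
Iteration 1: edges from {compress} -> (parse, hops=1).
Iteration 2: edges from {parse} -> (notify, hops=2).
Iteration 3: no outgoing edges from {notify}; recursion stops.
SUM(hops) = 0 + 1 + 2 = 3.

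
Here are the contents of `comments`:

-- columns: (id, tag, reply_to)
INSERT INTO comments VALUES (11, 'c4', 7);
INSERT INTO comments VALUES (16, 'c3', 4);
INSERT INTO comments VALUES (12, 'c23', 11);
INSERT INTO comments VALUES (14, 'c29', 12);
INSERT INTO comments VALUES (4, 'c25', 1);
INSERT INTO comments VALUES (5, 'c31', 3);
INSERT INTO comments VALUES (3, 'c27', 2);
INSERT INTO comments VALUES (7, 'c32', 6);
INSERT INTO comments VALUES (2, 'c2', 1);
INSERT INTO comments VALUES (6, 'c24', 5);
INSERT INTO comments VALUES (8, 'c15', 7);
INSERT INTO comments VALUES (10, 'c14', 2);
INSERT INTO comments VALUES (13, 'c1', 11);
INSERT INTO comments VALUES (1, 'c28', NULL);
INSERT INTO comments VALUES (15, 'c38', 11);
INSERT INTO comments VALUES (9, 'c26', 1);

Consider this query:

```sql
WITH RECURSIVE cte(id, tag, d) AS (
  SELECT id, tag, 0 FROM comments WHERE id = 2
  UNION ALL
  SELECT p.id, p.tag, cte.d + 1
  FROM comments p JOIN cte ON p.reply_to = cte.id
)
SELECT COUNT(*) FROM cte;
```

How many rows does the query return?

12

Base: id=2 (c2) at d 0.
Iteration 1: rows with reply_to in {2} -> c27 (id 3, d 1), c14 (id 10, d 1).
Iteration 2: rows with reply_to in {3,10} -> c31 (id 5, d 2).
Iteration 3: rows with reply_to in {5} -> c24 (id 6, d 3).
Iteration 4: rows with reply_to in {6} -> c32 (id 7, d 4).
Iteration 5: rows with reply_to in {7} -> c15 (id 8, d 5), c4 (id 11, d 5).
Iteration 6: rows with reply_to in {8,11} -> c23 (id 12, d 6), c1 (id 13, d 6), c38 (id 15, d 6).
Iteration 7: rows with reply_to in {12,13,15} -> c29 (id 14, d 7).
Iteration 8: no rows with reply_to in {14}; recursion stops.
Total rows emitted: 12.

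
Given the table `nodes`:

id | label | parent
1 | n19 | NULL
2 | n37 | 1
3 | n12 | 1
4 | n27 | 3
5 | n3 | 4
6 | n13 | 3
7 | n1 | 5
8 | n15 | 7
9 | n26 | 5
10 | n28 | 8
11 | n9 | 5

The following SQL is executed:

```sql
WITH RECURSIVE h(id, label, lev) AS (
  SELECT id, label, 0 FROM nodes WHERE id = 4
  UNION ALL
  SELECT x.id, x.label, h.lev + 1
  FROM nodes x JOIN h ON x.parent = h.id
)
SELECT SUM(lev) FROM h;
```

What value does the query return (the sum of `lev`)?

Base: id=4 (n27) at lev 0.
Iteration 1: rows with parent in {4} -> n3 (id 5, lev 1).
Iteration 2: rows with parent in {5} -> n1 (id 7, lev 2), n26 (id 9, lev 2), n9 (id 11, lev 2).
Iteration 3: rows with parent in {7,9,11} -> n15 (id 8, lev 3).
Iteration 4: rows with parent in {8} -> n28 (id 10, lev 4).
Iteration 5: no rows with parent in {10}; recursion stops.
SUM(lev) = 0 + 1 + 2 + 2 + 2 + 3 + 4 = 14.

14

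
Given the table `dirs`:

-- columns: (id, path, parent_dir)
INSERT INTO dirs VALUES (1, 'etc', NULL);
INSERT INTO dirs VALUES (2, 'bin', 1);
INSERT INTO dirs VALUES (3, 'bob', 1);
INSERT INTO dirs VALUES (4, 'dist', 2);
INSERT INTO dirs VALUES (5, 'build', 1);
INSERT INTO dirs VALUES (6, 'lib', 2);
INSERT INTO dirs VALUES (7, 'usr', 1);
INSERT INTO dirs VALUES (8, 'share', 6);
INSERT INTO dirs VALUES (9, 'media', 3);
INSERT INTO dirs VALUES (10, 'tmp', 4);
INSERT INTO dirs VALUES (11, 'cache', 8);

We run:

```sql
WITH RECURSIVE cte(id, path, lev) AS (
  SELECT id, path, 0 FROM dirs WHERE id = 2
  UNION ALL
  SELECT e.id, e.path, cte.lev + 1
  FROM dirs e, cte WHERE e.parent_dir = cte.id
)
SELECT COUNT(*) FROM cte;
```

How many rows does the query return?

Base: id=2 (bin) at lev 0.
Iteration 1: rows with parent_dir in {2} -> dist (id 4, lev 1), lib (id 6, lev 1).
Iteration 2: rows with parent_dir in {4,6} -> share (id 8, lev 2), tmp (id 10, lev 2).
Iteration 3: rows with parent_dir in {8,10} -> cache (id 11, lev 3).
Iteration 4: no rows with parent_dir in {11}; recursion stops.
Total rows emitted: 6.

6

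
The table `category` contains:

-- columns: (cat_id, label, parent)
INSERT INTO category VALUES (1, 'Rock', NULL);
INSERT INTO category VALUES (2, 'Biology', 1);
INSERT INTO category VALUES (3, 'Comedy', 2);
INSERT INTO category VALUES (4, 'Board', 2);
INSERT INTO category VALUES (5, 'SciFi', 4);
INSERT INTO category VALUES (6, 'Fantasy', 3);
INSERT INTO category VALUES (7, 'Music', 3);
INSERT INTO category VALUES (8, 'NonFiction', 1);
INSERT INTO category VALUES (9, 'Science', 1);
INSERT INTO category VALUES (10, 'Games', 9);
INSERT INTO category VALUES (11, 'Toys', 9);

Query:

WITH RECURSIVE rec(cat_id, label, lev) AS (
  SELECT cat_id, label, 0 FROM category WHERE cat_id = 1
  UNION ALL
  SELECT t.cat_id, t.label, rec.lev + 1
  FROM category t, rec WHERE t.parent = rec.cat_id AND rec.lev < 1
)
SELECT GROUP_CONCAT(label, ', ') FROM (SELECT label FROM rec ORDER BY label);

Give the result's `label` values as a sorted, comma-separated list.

Biology, NonFiction, Rock, Science

Base: cat_id=1 (Rock) at lev 0.
Iteration 1: rows with parent in {1} -> Biology (id 2, lev 1), NonFiction (id 8, lev 1), Science (id 9, lev 1).
Iteration 2: lev < 1 fails for all current rows; recursion stops.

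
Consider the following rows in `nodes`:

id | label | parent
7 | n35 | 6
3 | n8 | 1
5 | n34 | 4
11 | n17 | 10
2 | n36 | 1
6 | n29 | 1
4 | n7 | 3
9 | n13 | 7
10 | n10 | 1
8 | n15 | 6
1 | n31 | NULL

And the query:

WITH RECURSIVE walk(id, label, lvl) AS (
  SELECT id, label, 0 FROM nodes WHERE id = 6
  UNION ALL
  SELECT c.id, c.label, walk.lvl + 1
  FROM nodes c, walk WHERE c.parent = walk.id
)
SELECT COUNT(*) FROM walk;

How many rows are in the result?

4

Base: id=6 (n29) at lvl 0.
Iteration 1: rows with parent in {6} -> n35 (id 7, lvl 1), n15 (id 8, lvl 1).
Iteration 2: rows with parent in {7,8} -> n13 (id 9, lvl 2).
Iteration 3: no rows with parent in {9}; recursion stops.
Total rows emitted: 4.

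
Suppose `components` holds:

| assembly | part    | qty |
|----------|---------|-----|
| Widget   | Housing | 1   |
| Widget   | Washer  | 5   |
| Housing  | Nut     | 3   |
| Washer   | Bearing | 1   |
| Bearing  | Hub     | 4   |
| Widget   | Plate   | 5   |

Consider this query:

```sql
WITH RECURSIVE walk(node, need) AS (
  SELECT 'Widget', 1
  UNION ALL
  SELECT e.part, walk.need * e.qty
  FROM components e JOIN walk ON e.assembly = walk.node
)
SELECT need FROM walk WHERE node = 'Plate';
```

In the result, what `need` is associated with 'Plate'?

5

Base: (Widget, need=1).
Iteration 1: components of {Widget} -> Housing = 1*1 = 1, Plate = 1*5 = 5, Washer = 1*5 = 5.
Iteration 2: components of {Housing,Plate,Washer} -> Bearing = 5*1 = 5, Nut = 1*3 = 3.
Iteration 3: components of {Bearing,Nut} -> Hub = 5*4 = 20.
Iteration 4: no further components; recursion stops.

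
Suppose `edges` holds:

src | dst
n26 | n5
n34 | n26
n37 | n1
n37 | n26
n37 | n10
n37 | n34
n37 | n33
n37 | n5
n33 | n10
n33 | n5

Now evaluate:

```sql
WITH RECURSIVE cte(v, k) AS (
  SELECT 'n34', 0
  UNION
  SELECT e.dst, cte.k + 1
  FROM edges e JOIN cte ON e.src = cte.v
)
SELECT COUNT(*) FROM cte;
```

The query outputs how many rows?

3

Base: (n34, k=0).
Iteration 1: edges from {n34} -> (n26, k=1).
Iteration 2: edges from {n26} -> (n5, k=2).
Iteration 3: no outgoing edges from {n5}; recursion stops.
Total rows emitted: 3.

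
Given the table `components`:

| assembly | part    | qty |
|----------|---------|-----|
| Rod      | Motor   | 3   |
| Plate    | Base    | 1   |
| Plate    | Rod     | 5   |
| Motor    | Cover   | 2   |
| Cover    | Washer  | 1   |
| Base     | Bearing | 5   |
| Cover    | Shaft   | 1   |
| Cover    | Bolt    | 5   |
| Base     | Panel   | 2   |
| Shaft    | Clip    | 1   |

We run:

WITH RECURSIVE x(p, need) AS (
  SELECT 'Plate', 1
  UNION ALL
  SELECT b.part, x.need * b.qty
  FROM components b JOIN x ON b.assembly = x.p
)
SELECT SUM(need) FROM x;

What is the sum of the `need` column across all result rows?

Base: (Plate, need=1).
Iteration 1: components of {Plate} -> Base = 1*1 = 1, Rod = 1*5 = 5.
Iteration 2: components of {Base,Rod} -> Bearing = 1*5 = 5, Motor = 5*3 = 15, Panel = 1*2 = 2.
Iteration 3: components of {Bearing,Motor,Panel} -> Cover = 15*2 = 30.
Iteration 4: components of {Cover} -> Bolt = 30*5 = 150, Shaft = 30*1 = 30, Washer = 30*1 = 30.
Iteration 5: components of {Bolt,Shaft,Washer} -> Clip = 30*1 = 30.
Iteration 6: no further components; recursion stops.
SUM(need) = 1 + 1 + 5 + 5 + 2 + 15 + 30 + 30 + 30 + 150 + 30 = 299.

299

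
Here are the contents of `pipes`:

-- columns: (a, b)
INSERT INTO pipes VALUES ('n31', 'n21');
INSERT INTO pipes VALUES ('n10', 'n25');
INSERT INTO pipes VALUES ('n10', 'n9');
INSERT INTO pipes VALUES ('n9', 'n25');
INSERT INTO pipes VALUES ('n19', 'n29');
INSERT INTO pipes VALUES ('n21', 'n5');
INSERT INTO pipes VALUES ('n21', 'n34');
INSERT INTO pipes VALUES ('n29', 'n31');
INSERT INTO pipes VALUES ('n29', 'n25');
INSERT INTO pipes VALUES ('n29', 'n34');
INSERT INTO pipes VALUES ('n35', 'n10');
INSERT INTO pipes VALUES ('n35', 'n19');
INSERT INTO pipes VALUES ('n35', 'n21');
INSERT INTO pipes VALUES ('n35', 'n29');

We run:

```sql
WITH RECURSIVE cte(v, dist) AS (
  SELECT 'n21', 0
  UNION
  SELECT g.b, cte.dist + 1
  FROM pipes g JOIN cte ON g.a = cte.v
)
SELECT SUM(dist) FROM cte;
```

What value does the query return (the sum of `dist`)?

Base: (n21, dist=0).
Iteration 1: edges from {n21} -> (n34, dist=1), (n5, dist=1).
Iteration 2: no outgoing edges from {n34,n5}; recursion stops.
SUM(dist) = 0 + 1 + 1 = 2.

2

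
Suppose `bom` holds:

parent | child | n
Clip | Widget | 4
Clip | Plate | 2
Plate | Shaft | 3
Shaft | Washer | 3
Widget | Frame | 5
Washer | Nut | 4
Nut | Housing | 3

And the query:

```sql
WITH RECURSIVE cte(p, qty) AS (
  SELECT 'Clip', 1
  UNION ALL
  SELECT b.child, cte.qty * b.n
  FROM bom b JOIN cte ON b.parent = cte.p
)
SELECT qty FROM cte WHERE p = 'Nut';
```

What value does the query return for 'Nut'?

72

Base: (Clip, qty=1).
Iteration 1: components of {Clip} -> Plate = 1*2 = 2, Widget = 1*4 = 4.
Iteration 2: components of {Plate,Widget} -> Frame = 4*5 = 20, Shaft = 2*3 = 6.
Iteration 3: components of {Frame,Shaft} -> Washer = 6*3 = 18.
Iteration 4: components of {Washer} -> Nut = 18*4 = 72.
Iteration 5: components of {Nut} -> Housing = 72*3 = 216.
Iteration 6: no further components; recursion stops.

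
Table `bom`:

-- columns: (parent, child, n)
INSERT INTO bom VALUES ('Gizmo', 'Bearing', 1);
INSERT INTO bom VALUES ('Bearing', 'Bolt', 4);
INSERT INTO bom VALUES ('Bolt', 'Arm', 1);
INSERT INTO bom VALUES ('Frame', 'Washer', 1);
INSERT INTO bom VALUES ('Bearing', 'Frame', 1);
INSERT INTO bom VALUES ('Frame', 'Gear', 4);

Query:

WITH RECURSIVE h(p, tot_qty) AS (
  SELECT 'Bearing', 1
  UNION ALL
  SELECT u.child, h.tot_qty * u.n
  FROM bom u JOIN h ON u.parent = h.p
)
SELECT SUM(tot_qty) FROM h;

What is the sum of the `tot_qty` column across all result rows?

15

Base: (Bearing, tot_qty=1).
Iteration 1: components of {Bearing} -> Bolt = 1*4 = 4, Frame = 1*1 = 1.
Iteration 2: components of {Bolt,Frame} -> Arm = 4*1 = 4, Gear = 1*4 = 4, Washer = 1*1 = 1.
Iteration 3: no further components; recursion stops.
SUM(tot_qty) = 1 + 4 + 1 + 4 + 4 + 1 = 15.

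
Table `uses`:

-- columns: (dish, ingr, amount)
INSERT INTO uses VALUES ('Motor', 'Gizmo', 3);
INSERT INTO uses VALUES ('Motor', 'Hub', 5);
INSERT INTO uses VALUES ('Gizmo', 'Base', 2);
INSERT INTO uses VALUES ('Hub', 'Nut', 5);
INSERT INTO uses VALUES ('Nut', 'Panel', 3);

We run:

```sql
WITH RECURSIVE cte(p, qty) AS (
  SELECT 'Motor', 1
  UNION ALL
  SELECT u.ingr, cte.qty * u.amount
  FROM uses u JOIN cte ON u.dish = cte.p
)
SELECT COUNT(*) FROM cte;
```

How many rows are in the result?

Base: (Motor, qty=1).
Iteration 1: components of {Motor} -> Gizmo = 1*3 = 3, Hub = 1*5 = 5.
Iteration 2: components of {Gizmo,Hub} -> Base = 3*2 = 6, Nut = 5*5 = 25.
Iteration 3: components of {Base,Nut} -> Panel = 25*3 = 75.
Iteration 4: no further components; recursion stops.
Total rows emitted: 6.

6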